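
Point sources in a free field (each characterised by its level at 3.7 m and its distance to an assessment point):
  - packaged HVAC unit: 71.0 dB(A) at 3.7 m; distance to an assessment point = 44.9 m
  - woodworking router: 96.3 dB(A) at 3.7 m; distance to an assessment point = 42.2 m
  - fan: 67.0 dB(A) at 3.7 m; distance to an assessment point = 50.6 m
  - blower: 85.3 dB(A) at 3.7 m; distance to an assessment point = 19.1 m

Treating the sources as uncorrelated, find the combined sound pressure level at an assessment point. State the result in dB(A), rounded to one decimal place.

First find each source's level at the receiver (point-source: −20·log₁₀(r/r_ref)), then combine on an intensity basis.
packaged HVAC unit: 71.0 − 20·log₁₀(44.9/3.7) = 71.0 − 21.68 = 49.32 dB(A).
woodworking router: 96.3 − 20·log₁₀(42.2/3.7) = 96.3 − 21.14 = 75.16 dB(A).
fan: 67.0 − 20·log₁₀(50.6/3.7) = 67.0 − 22.72 = 44.28 dB(A).
blower: 85.3 − 20·log₁₀(19.1/3.7) = 85.3 − 14.26 = 71.04 dB(A).
Σ 10^(L/10) = 4.562e+07 → L_total = 10·log₁₀(4.562e+07) = 76.59 dB(A).

76.6 dB(A)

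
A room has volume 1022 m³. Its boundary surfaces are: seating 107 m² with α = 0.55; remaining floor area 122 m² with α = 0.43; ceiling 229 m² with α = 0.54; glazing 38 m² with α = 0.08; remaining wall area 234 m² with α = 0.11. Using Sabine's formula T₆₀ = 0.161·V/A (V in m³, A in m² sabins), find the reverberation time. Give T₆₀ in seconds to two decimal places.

A = Σ Sᵢαᵢ = 107·0.55 + 122·0.43 + 229·0.54 + 38·0.08 + 234·0.11 = 263.75 m².
T₆₀ = 0.161·V/A = 0.161·1022/263.75 = 0.624 s.

0.62 s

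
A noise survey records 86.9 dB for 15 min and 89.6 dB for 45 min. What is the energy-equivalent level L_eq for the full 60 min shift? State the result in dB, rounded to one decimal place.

89.1 dB

Weight each interval's intensity by its duration and average over T = 60 min:
Σ tᵢ·10^(Lᵢ/10) = 15·10^(86.9/10) + 45·10^(89.6/10) = 4.839e+10.
L_eq = 10·log₁₀(4.839e+10/60) = 89.07 dB.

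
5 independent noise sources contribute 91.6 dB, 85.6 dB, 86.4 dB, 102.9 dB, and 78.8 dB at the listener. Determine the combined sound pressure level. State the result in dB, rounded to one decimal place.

Incoherent sources combine by intensity addition: L_total = 10·log₁₀(Σ 10^(L_i/10)).
Σ 10^(L/10) = 10^(91.6/10) + 10^(85.6/10) + 10^(86.4/10) + 10^(102.9/10) + 10^(78.8/10) = 2.182e+10.
L_total = 10·log₁₀(2.182e+10) = 103.39 dB.

103.4 dB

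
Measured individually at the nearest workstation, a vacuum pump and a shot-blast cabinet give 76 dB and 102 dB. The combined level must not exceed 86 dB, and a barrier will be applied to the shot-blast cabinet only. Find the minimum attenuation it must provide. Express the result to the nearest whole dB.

Everything except the shot-blast cabinet sums to 10^(76/10) = 3.981e+07 in linear terms, 76.00 dB.
To meet 86 dB overall, the treated shot-blast cabinet may contribute at most 10^(86/10) − 3.981e+07 = 3.583e+08, i.e. 85.54 dB.
Required insertion loss = 102 − 85.54 = 16.46 dB.

16 dB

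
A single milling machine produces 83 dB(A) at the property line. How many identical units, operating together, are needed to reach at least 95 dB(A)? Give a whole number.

16

The shortfall is 95 − 83 = 12.0 dB, and N units add 10·log₁₀ N, so need 10·log₁₀ N ≥ 12.0.
N ≥ 10^(12.0/10) = 15.849, so N = 16.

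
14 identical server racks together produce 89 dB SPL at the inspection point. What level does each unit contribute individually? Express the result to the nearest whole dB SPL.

Dividing the total intensity by 14 lowers the level by 10·log₁₀ 14 = 11.461 dB: L₁ = 89 − 11.461.

78 dB SPL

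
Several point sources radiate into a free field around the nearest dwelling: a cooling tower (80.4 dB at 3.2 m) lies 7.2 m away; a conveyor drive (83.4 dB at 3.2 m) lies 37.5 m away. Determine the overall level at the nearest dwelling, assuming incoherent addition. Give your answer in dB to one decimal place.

Apply inverse-square spreading to bring every level to the receiver, then sum 10^(L/10).
cooling tower: 80.4 − 20·log₁₀(7.2/3.2) = 80.4 − 7.04 = 73.36 dB.
conveyor drive: 83.4 − 20·log₁₀(37.5/3.2) = 83.4 − 21.38 = 62.02 dB.
Σ 10^(L/10) = 2.325e+07 → L_total = 10·log₁₀(2.325e+07) = 73.66 dB.

73.7 dB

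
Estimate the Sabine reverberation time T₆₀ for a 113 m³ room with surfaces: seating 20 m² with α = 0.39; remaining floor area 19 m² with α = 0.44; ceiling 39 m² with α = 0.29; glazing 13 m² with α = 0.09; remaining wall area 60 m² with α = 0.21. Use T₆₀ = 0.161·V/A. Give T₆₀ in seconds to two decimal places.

Total absorption A = 20·0.39 + 19·0.44 + 39·0.29 + 13·0.09 + 60·0.21 = 41.24 m² sabins.
T₆₀ = 0.161 × 113 / 41.24 = 0.441 s.

0.44 s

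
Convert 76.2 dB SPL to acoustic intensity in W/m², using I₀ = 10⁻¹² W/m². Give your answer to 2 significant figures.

4.2e-05 W/m²

I = I₀·10^(L/10) = 10⁻¹² × 10^(76.2/10) = 10^(-4.380).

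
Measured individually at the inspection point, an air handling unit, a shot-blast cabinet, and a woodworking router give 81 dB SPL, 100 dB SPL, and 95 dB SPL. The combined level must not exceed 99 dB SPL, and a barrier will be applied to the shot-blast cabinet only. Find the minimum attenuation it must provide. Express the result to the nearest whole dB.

The untreated sources together contribute 10^(81/10) + 10^(95/10) = 3.288e+09, i.e. 95.17 dB SPL.
To meet 99 dB SPL overall, the treated shot-blast cabinet may contribute at most 10^(99/10) − 3.288e+09 = 4.655e+09, i.e. 96.68 dB SPL.
So the shot-blast cabinet must be reduced from 100 to 96.68 dB SPL: IL = 3.32 dB.

3 dB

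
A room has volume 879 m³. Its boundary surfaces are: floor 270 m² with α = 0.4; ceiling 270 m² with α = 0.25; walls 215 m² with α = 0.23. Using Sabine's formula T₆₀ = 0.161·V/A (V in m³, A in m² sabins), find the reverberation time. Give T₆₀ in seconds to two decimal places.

A = Σ Sᵢαᵢ = 270·0.4 + 270·0.25 + 215·0.23 = 224.95 m².
T₆₀ = 0.161·V/A = 0.161·879/224.95 = 0.629 s.

0.63 s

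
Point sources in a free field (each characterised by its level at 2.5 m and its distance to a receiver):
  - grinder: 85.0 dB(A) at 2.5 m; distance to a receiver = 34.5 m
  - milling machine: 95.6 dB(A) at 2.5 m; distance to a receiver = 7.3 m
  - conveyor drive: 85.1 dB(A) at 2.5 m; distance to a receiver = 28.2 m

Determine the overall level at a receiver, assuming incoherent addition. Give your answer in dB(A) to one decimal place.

86.3 dB(A)

Propagate each source to the receiver with L = L_ref − 20·log₁₀(r/r_ref), then add intensities.
grinder: 85.0 − 20·log₁₀(34.5/2.5) = 85.0 − 22.80 = 62.20 dB(A).
milling machine: 95.6 − 20·log₁₀(7.3/2.5) = 95.6 − 9.31 = 86.29 dB(A).
conveyor drive: 85.1 − 20·log₁₀(28.2/2.5) = 85.1 − 21.05 = 64.05 dB(A).
Σ 10^(L/10) = 4.300e+08 → L_total = 10·log₁₀(4.300e+08) = 86.34 dB(A).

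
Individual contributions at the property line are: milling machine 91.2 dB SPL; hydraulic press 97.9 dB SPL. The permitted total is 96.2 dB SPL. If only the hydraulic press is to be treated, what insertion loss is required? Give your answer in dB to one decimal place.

Everything except the hydraulic press sums to 10^(91.2/10) = 1.318e+09 in linear terms, 91.20 dB SPL.
The limit corresponds to 10^(96.2/10) = 4.169e+09; subtracting the fixed part leaves 2.850e+09 for the hydraulic press, i.e. 94.55 dB SPL.
Required insertion loss = 97.9 − 94.55 = 3.35 dB.

3.4 dB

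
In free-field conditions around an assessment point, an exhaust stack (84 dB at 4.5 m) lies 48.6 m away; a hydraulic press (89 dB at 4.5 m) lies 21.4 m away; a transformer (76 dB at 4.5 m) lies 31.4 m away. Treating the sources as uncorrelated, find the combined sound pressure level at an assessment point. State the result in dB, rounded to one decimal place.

75.8 dB

Apply inverse-square spreading to bring every level to the receiver, then sum 10^(L/10).
exhaust stack: 84 − 20·log₁₀(48.6/4.5) = 84 − 20.67 = 63.33 dB.
hydraulic press: 89 − 20·log₁₀(21.4/4.5) = 89 − 13.54 = 75.46 dB.
transformer: 76 − 20·log₁₀(31.4/4.5) = 76 − 16.87 = 59.13 dB.
Σ 10^(L/10) = 3.809e+07 → L_total = 10·log₁₀(3.809e+07) = 75.81 dB.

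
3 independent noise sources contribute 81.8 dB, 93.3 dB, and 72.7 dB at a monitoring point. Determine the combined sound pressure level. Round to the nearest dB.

94 dB

For uncorrelated sources the intensities add, so convert each level to linear form, sum, and take 10·log₁₀ of the total.
Σ 10^(L/10) = 10^(81.8/10) + 10^(93.3/10) + 10^(72.7/10) = 2.308e+09.
L_total = 10·log₁₀(2.308e+09) = 93.63 dB.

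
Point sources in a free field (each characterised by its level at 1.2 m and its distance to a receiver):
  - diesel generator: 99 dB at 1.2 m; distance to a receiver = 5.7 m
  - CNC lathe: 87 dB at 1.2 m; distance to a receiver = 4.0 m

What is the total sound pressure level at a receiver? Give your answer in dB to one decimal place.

86.0 dB

Propagate each source to the receiver with L = L_ref − 20·log₁₀(r/r_ref), then add intensities.
diesel generator: 99 − 20·log₁₀(5.7/1.2) = 99 − 13.53 = 85.47 dB.
CNC lathe: 87 − 20·log₁₀(4.0/1.2) = 87 − 10.46 = 76.54 dB.
Σ 10^(L/10) = 3.972e+08 → L_total = 10·log₁₀(3.972e+08) = 85.99 dB.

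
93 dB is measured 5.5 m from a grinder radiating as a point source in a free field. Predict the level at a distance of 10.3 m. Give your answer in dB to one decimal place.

87.6 dB

For a point source, L₂ = L₁ − 20·log₁₀(r₂/r₁).
L₂ = 93 − 20·log₁₀(10.3/5.5) = 93 − 5.449 = 87.55 dB.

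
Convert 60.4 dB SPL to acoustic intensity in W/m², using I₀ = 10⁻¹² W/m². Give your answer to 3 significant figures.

1.10e-06 W/m²

I/I₀ = 10^(60.4/10) = 1.096e+06, so I = 1.096e+06 × 10⁻¹² W/m².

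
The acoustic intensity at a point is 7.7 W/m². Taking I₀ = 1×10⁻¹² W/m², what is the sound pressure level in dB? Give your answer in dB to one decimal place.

L = 10·log₁₀(I/I₀) = 10·log₁₀(7.7/10⁻¹²) = 10·log₁₀(7.7×10^12).
L = 10·(0.8865 + 12) = 128.86 dB.

128.9 dB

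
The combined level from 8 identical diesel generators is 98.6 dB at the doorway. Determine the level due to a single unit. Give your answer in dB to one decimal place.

Dividing the total intensity by 8 lowers the level by 10·log₁₀ 8 = 9.031 dB: L₁ = 98.6 − 9.031.

89.6 dB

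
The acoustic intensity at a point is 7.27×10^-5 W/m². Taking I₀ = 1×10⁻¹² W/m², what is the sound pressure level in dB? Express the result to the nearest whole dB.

79 dB

L = 10·log₁₀(I/I₀) = 10·log₁₀(7.27×10^-5/10⁻¹²) = 10·log₁₀(7.27×10^7).
L = 10·(0.8615 + 7) = 78.62 dB.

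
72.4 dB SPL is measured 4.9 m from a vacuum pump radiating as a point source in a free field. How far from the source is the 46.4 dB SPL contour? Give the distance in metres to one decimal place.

97.8 m

Point-source spreading drops the level by 20·log₁₀(r₂/r₁); inverting, r₂/r₁ = 10^(ΔL/20).
r₂ = 4.9·10^((72.4−46.4)/20) = 4.9·10^(26.0/20) = 97.77 m.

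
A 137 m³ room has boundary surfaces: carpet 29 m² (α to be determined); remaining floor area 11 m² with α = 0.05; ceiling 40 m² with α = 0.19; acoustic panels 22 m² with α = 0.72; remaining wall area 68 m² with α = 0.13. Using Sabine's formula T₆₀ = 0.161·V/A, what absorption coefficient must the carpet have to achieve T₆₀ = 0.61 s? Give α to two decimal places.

0.11

A = 0.161·V/T₆₀ = 0.161·137/0.61 = 36.16 m² sabins.
Absorption from the other surfaces = 11·0.05 + 40·0.19 + 22·0.72 + 68·0.13 = 32.83 m², so the carpet must supply 3.33 m² over 29 m².
α = 3.33/29 = 0.115.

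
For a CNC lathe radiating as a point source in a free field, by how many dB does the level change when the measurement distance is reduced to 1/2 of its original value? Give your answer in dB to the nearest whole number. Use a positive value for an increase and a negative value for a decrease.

+6 dB

Point-source spreading: ΔL = −20·log₁₀(r₂/r₁).
ΔL = −20·log₁₀(0.5) = +6.02 dB.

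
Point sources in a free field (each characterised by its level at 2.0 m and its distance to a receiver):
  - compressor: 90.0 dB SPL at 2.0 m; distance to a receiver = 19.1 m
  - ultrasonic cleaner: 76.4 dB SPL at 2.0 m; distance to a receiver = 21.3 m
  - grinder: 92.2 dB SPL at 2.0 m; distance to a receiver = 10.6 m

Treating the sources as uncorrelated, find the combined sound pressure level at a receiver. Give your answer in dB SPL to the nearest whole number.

Apply inverse-square spreading to bring every level to the receiver, then sum 10^(L/10).
compressor: 90.0 − 20·log₁₀(19.1/2.0) = 90.0 − 19.60 = 70.40 dB SPL.
ultrasonic cleaner: 76.4 − 20·log₁₀(21.3/2.0) = 76.4 − 20.55 = 55.85 dB SPL.
grinder: 92.2 − 20·log₁₀(10.6/2.0) = 92.2 − 14.49 = 77.71 dB SPL.
Σ 10^(L/10) = 7.043e+07 → L_total = 10·log₁₀(7.043e+07) = 78.48 dB SPL.

78 dB SPL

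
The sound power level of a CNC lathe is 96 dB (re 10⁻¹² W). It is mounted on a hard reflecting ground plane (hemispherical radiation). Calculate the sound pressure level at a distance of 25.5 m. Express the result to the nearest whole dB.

60 dB

Free-field hemispherical radiation: L_p = L_w − 10·log₁₀(2π·r²), r = 25.5 m.
2π·r² = 4086 m², 10·log₁₀ of that is 36.113 dB.
L_p = 96 − 36.113 = 59.89 dB.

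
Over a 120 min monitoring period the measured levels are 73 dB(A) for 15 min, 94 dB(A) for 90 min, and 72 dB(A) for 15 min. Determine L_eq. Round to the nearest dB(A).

93 dB(A)

The energy average is taken in the linear domain: L_eq = 10·log₁₀[(Σ tᵢ·10^(Lᵢ/10))/T], T = 120 min.
Σ tᵢ·10^(Lᵢ/10) = 15·10^(73/10) + 90·10^(94/10) + 15·10^(72/10) = 2.266e+11.
L_eq = 10·log₁₀(2.266e+11/120) = 92.76 dB(A).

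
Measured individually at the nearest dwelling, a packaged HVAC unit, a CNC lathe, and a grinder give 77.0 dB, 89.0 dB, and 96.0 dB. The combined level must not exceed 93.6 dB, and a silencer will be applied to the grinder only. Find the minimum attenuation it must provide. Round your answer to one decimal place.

Fixed contribution from the other sources: Σ 10^(L/10) = 10^(77.0/10) + 10^(89.0/10) = 8.444e+08 (89.27 dB).
The limit corresponds to 10^(93.6/10) = 2.291e+09; subtracting the fixed part leaves 1.446e+09 for the grinder, i.e. 91.60 dB.
Required insertion loss = 96.0 − 91.60 = 4.40 dB.

4.4 dB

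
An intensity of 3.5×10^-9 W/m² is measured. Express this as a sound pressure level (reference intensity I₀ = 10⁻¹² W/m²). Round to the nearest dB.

35 dB

I/I₀ = 3.5×10^-9/10⁻¹² = 3.5×10^3, and L = 10·log₁₀(I/I₀).
L = 10·(0.5441 + 3) = 35.44 dB.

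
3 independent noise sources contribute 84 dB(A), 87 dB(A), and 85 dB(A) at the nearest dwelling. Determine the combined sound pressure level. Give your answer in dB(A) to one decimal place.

For uncorrelated sources the intensities add, so convert each level to linear form, sum, and take 10·log₁₀ of the total.
Σ 10^(L/10) = 10^(84/10) + 10^(87/10) + 10^(85/10) = 1.069e+09.
L_total = 10·log₁₀(1.069e+09) = 90.29 dB(A).

90.3 dB(A)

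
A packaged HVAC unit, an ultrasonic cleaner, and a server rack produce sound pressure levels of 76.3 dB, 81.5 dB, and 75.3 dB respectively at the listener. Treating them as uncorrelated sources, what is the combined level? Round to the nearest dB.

For uncorrelated sources the intensities add, so convert each level to linear form, sum, and take 10·log₁₀ of the total.
Σ 10^(L/10) = 10^(76.3/10) + 10^(81.5/10) + 10^(75.3/10) = 2.178e+08.
L_total = 10·log₁₀(2.178e+08) = 83.38 dB.

83 dB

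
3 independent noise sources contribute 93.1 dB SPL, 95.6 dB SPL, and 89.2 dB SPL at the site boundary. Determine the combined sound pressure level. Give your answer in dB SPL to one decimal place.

98.1 dB SPL

For uncorrelated sources the intensities add, so convert each level to linear form, sum, and take 10·log₁₀ of the total.
Σ 10^(L/10) = 10^(93.1/10) + 10^(95.6/10) + 10^(89.2/10) = 6.504e+09.
L_total = 10·log₁₀(6.504e+09) = 98.13 dB SPL.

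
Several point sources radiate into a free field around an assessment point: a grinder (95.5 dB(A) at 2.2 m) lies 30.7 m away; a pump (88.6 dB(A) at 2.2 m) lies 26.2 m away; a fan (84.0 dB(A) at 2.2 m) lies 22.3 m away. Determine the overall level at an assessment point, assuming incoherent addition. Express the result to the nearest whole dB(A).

First find each source's level at the receiver (point-source: −20·log₁₀(r/r_ref)), then combine on an intensity basis.
grinder: 95.5 − 20·log₁₀(30.7/2.2) = 95.5 − 22.89 = 72.61 dB(A).
pump: 88.6 − 20·log₁₀(26.2/2.2) = 88.6 − 21.52 = 67.08 dB(A).
fan: 84.0 − 20·log₁₀(22.3/2.2) = 84.0 − 20.12 = 63.88 dB(A).
Σ 10^(L/10) = 2.577e+07 → L_total = 10·log₁₀(2.577e+07) = 74.11 dB(A).

74 dB(A)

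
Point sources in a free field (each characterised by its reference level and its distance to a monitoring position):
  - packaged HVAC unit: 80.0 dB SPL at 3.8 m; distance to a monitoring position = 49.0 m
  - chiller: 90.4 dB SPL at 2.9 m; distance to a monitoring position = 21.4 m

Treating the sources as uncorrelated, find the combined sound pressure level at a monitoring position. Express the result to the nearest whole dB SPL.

Propagate each source to the receiver with L = L_ref − 20·log₁₀(r/r_ref), then add intensities.
packaged HVAC unit: 80.0 − 20·log₁₀(49.0/3.8) = 80.0 − 22.21 = 57.79 dB SPL.
chiller: 90.4 − 20·log₁₀(21.4/2.9) = 90.4 − 17.36 = 73.04 dB SPL.
Σ 10^(L/10) = 2.074e+07 → L_total = 10·log₁₀(2.074e+07) = 73.17 dB SPL.

73 dB SPL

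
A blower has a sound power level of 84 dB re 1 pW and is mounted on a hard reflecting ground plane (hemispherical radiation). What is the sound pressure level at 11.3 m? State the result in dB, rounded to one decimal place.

The power spreads over a hemisphere of area 2π·r², so L_p = L_w − 10·log₁₀(2π·r²).
2π·r² = 802.3 m², 10·log₁₀ of that is 29.043 dB.
L_p = 84 − 29.043 = 54.96 dB.

55.0 dB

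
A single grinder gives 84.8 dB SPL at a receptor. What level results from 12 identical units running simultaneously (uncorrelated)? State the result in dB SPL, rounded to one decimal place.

N identical incoherent sources raise the level by 10·log₁₀ N.
L_total = 84.8 + 10·log₁₀(12) = 84.8 + 10.792 = 95.59 dB SPL.

95.6 dB SPL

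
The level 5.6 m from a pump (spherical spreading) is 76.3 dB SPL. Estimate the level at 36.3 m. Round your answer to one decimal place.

Spherical spreading from a point source gives a 20·log₁₀(r₂/r₁) drop.
L₂ = 76.3 − 20·log₁₀(36.3/5.6) = 76.3 − 16.234 = 60.07 dB SPL.

60.1 dB SPL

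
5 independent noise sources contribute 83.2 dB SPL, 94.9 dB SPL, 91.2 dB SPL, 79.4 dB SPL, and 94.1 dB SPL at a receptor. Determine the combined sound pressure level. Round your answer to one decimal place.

Incoherent sources combine by intensity addition: L_total = 10·log₁₀(Σ 10^(L_i/10)).
Σ 10^(L/10) = 10^(83.2/10) + 10^(94.9/10) + 10^(91.2/10) + 10^(79.4/10) + 10^(94.1/10) = 7.275e+09.
L_total = 10·log₁₀(7.275e+09) = 98.62 dB SPL.

98.6 dB SPL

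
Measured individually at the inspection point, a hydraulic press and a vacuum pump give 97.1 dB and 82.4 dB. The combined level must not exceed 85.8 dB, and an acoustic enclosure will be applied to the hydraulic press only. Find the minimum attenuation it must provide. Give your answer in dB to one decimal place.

14.0 dB

Fixed contribution from the other source: Σ 10^(L/10) = 10^(82.4/10) = 1.738e+08 (82.40 dB).
To meet 85.8 dB overall, the treated hydraulic press may contribute at most 10^(85.8/10) − 1.738e+08 = 2.064e+08, i.e. 83.15 dB.
Required insertion loss = 97.1 − 83.15 = 13.95 dB.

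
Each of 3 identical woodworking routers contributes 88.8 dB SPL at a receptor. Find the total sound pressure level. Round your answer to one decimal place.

93.6 dB SPL

N identical incoherent sources raise the level by 10·log₁₀ N.
L_total = 88.8 + 10·log₁₀(3) = 88.8 + 4.771 = 93.57 dB SPL.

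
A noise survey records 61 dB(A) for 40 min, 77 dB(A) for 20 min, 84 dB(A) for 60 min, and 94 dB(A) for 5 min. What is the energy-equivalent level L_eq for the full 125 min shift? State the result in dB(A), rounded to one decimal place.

83.6 dB(A)

The energy average is taken in the linear domain: L_eq = 10·log₁₀[(Σ tᵢ·10^(Lᵢ/10))/T], T = 125 min.
Σ tᵢ·10^(Lᵢ/10) = 40·10^(61/10) + 20·10^(77/10) + 60·10^(84/10) + 5·10^(94/10) = 2.868e+10.
L_eq = 10·log₁₀(2.868e+10/125) = 83.61 dB(A).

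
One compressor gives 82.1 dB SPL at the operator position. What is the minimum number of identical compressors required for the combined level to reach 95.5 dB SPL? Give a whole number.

22

The shortfall is 95.5 − 82.1 = 13.4 dB, and N units add 10·log₁₀ N, so need 10·log₁₀ N ≥ 13.4.
N ≥ 10^(13.4/10) = 21.878, so N = 22.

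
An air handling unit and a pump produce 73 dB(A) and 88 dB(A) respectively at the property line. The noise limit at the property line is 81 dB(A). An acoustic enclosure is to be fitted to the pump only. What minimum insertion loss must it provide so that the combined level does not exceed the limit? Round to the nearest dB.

Fixed contribution from the other source: Σ 10^(L/10) = 10^(73/10) = 1.995e+07 (73.00 dB(A)).
The limit corresponds to 10^(81/10) = 1.259e+08; subtracting the fixed part leaves 1.059e+08 for the pump, i.e. 80.25 dB(A).
So the pump must be reduced from 88 to 80.25 dB(A): IL = 7.75 dB.

8 dB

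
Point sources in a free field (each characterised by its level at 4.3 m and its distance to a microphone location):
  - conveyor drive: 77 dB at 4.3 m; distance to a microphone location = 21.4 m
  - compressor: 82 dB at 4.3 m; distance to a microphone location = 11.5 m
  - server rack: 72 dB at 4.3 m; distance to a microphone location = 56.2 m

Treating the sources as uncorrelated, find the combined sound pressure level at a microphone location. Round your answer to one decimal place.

73.9 dB

Propagate each source to the receiver with L = L_ref − 20·log₁₀(r/r_ref), then add intensities.
conveyor drive: 77 − 20·log₁₀(21.4/4.3) = 77 − 13.94 = 63.06 dB.
compressor: 82 − 20·log₁₀(11.5/4.3) = 82 − 8.54 = 73.46 dB.
server rack: 72 − 20·log₁₀(56.2/4.3) = 72 − 22.33 = 49.67 dB.
Σ 10^(L/10) = 2.427e+07 → L_total = 10·log₁₀(2.427e+07) = 73.85 dB.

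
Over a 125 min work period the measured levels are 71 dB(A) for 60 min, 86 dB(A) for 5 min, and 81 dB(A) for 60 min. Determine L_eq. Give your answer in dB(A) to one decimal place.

79.2 dB(A)

The energy average is taken in the linear domain: L_eq = 10·log₁₀[(Σ tᵢ·10^(Lᵢ/10))/T], T = 125 min.
Σ tᵢ·10^(Lᵢ/10) = 60·10^(71/10) + 5·10^(86/10) + 60·10^(81/10) = 1.030e+10.
L_eq = 10·log₁₀(1.030e+10/125) = 79.16 dB(A).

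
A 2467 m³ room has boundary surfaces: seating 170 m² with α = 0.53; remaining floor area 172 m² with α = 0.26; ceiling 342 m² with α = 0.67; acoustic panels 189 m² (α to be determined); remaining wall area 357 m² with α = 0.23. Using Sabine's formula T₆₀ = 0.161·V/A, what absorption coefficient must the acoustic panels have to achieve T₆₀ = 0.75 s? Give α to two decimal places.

From T₆₀ = 0.161·V/A, the target T₆₀ = 0.75 s needs A = 0.161·2467/0.75 = 529.58 m².
Absorption from the other surfaces = 170·0.53 + 172·0.26 + 342·0.67 + 357·0.23 = 446.07 m², so the acoustic panels must supply 83.51 m² over 189 m².
α = 83.51/189 = 0.442.

0.44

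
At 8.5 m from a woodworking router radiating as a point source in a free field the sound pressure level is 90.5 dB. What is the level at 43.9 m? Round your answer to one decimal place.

76.2 dB

For a point source, L₂ = L₁ − 20·log₁₀(r₂/r₁).
L₂ = 90.5 − 20·log₁₀(43.9/8.5) = 90.5 − 14.261 = 76.24 dB.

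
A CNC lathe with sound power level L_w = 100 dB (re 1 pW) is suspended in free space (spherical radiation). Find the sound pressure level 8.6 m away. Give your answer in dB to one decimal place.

70.3 dB

Free-field spherical radiation: L_p = L_w − 10·log₁₀(4π·r²), r = 8.6 m.
4π·r² = 929.4 m², 10·log₁₀ of that is 29.682 dB.
L_p = 100 − 29.682 = 70.32 dB.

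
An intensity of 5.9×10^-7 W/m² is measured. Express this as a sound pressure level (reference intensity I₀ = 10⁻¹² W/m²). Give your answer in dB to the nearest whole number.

L = 10·log₁₀(I/I₀) = 10·log₁₀(5.9×10^-7/10⁻¹²) = 10·log₁₀(5.9×10^5).
L = 10·(0.7709 + 5) = 57.71 dB.

58 dB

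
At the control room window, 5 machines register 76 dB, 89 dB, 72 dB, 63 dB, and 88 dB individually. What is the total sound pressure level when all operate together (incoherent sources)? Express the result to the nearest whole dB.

92 dB

Incoherent sources combine by intensity addition: L_total = 10·log₁₀(Σ 10^(L_i/10)).
Σ 10^(L/10) = 10^(76/10) + 10^(89/10) + 10^(72/10) + 10^(63/10) + 10^(88/10) = 1.483e+09.
L_total = 10·log₁₀(1.483e+09) = 91.71 dB.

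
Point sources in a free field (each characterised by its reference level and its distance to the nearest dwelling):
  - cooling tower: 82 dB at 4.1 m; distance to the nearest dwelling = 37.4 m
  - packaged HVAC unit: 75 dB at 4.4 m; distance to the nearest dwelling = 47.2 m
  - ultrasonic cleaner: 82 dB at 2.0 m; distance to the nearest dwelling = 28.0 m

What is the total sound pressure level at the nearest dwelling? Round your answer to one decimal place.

Apply inverse-square spreading to bring every level to the receiver, then sum 10^(L/10).
cooling tower: 82 − 20·log₁₀(37.4/4.1) = 82 − 19.20 = 62.80 dB.
packaged HVAC unit: 75 − 20·log₁₀(47.2/4.4) = 75 − 20.61 = 54.39 dB.
ultrasonic cleaner: 82 − 20·log₁₀(28.0/2.0) = 82 − 22.92 = 59.08 dB.
Σ 10^(L/10) = 2.988e+06 → L_total = 10·log₁₀(2.988e+06) = 64.75 dB.

64.8 dB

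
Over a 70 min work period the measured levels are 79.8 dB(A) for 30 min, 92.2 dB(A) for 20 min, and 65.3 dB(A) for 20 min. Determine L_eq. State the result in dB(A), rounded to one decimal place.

L_eq = 10·log₁₀[(1/T)·Σ tᵢ·10^(Lᵢ/10)] with T = 70 min.
Σ tᵢ·10^(Lᵢ/10) = 30·10^(79.8/10) + 20·10^(92.2/10) + 20·10^(65.3/10) = 3.612e+10.
L_eq = 10·log₁₀(3.612e+10/70) = 87.13 dB(A).

87.1 dB(A)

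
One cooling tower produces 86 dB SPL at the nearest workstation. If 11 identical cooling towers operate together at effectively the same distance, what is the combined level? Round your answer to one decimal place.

N identical incoherent sources raise the level by 10·log₁₀ N.
L_total = 86 + 10·log₁₀(11) = 86 + 10.414 = 96.41 dB SPL.

96.4 dB SPL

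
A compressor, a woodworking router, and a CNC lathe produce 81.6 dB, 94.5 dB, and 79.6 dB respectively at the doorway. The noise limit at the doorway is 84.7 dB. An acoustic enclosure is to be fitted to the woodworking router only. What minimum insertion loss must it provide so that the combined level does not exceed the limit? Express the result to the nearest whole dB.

17 dB

The untreated sources together contribute 10^(81.6/10) + 10^(79.6/10) = 2.357e+08, i.e. 83.72 dB.
To meet 84.7 dB overall, the treated woodworking router may contribute at most 10^(84.7/10) − 2.357e+08 = 5.938e+07, i.e. 77.74 dB.
Required insertion loss = 94.5 − 77.74 = 16.76 dB.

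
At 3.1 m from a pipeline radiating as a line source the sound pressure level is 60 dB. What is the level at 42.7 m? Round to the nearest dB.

For a line source, L₂ = L₁ − 10·log₁₀(r₂/r₁).
L₂ = 60 − 10·log₁₀(42.7/3.1) = 60 − 11.391 = 48.61 dB.

49 dB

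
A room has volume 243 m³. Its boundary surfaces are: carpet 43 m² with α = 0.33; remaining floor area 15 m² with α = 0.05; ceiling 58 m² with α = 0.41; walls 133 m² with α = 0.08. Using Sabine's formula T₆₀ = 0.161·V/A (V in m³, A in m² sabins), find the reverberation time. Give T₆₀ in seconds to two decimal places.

Total absorption A = 43·0.33 + 15·0.05 + 58·0.41 + 133·0.08 = 49.36 m² sabins.
T₆₀ = 0.161 × 243 / 49.36 = 0.793 s.

0.79 s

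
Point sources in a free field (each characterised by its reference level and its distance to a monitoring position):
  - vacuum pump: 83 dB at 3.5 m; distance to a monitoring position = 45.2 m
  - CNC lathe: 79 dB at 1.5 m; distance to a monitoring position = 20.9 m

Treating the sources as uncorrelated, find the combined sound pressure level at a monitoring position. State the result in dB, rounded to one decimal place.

62.1 dB

Apply inverse-square spreading to bring every level to the receiver, then sum 10^(L/10).
vacuum pump: 83 − 20·log₁₀(45.2/3.5) = 83 − 22.22 = 60.78 dB.
CNC lathe: 79 − 20·log₁₀(20.9/1.5) = 79 − 22.88 = 56.12 dB.
Σ 10^(L/10) = 1.606e+06 → L_total = 10·log₁₀(1.606e+06) = 62.06 dB.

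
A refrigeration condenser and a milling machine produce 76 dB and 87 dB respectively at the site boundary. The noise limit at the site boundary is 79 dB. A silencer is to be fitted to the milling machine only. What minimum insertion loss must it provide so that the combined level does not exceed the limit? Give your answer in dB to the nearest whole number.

Everything except the milling machine sums to 10^(76/10) = 3.981e+07 in linear terms, 76.00 dB.
To meet 79 dB overall, the treated milling machine may contribute at most 10^(79/10) − 3.981e+07 = 3.962e+07, i.e. 75.98 dB.
Required insertion loss = 87 − 75.98 = 11.02 dB.

11 dB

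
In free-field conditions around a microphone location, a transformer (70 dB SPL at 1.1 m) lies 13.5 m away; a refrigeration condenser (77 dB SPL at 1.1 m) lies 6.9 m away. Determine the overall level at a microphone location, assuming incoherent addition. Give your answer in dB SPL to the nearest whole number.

Propagate each source to the receiver with L = L_ref − 20·log₁₀(r/r_ref), then add intensities.
transformer: 70 − 20·log₁₀(13.5/1.1) = 70 − 21.78 = 48.22 dB SPL.
refrigeration condenser: 77 − 20·log₁₀(6.9/1.1) = 77 − 15.95 = 61.05 dB SPL.
Σ 10^(L/10) = 1.340e+06 → L_total = 10·log₁₀(1.340e+06) = 61.27 dB SPL.

61 dB SPL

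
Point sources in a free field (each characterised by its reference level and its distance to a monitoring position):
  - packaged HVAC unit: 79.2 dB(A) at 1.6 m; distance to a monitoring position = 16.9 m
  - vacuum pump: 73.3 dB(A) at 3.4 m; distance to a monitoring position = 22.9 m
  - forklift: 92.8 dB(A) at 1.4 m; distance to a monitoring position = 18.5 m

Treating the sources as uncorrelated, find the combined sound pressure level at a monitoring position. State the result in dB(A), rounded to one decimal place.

Apply inverse-square spreading to bring every level to the receiver, then sum 10^(L/10).
packaged HVAC unit: 79.2 − 20·log₁₀(16.9/1.6) = 79.2 − 20.48 = 58.72 dB(A).
vacuum pump: 73.3 − 20·log₁₀(22.9/3.4) = 73.3 − 16.57 = 56.73 dB(A).
forklift: 92.8 − 20·log₁₀(18.5/1.4) = 92.8 − 22.42 = 70.38 dB(A).
Σ 10^(L/10) = 1.213e+07 → L_total = 10·log₁₀(1.213e+07) = 70.84 dB(A).

70.8 dB(A)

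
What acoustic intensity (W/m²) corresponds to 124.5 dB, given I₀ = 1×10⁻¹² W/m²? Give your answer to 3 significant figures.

L = 10·log₁₀(I/I₀) ⇒ I = I₀·10^(L/10) = 10⁻¹² × 10^12.45.

2.82 W/m²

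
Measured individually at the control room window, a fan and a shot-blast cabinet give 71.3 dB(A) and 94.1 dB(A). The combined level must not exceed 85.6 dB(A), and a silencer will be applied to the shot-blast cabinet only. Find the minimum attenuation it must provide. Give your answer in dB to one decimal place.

8.7 dB

Fixed contribution from the other source: Σ 10^(L/10) = 10^(71.3/10) = 1.349e+07 (71.30 dB(A)).
To meet 85.6 dB(A) overall, the treated shot-blast cabinet may contribute at most 10^(85.6/10) − 1.349e+07 = 3.496e+08, i.e. 85.44 dB(A).
Required insertion loss = 94.1 − 85.44 = 8.66 dB.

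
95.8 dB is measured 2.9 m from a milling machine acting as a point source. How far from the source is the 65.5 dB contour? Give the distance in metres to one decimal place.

94.9 m

For a point source L₁ − L₂ = 20·log₁₀(r₂/r₁), so r₂ = r₁·10^((L₁−L₂)/20).
r₂ = 2.9·10^((95.8−65.5)/20) = 2.9·10^(30.3/20) = 94.93 m.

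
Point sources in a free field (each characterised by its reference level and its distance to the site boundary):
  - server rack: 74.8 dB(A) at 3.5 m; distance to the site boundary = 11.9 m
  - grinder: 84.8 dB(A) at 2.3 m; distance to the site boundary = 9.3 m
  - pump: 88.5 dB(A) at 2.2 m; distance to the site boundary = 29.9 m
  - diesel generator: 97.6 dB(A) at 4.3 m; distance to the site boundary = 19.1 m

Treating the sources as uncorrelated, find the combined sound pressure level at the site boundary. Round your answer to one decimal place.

First find each source's level at the receiver (point-source: −20·log₁₀(r/r_ref)), then combine on an intensity basis.
server rack: 74.8 − 20·log₁₀(11.9/3.5) = 74.8 − 10.63 = 64.17 dB(A).
grinder: 84.8 − 20·log₁₀(9.3/2.3) = 84.8 − 12.14 = 72.66 dB(A).
pump: 88.5 − 20·log₁₀(29.9/2.2) = 88.5 − 22.66 = 65.84 dB(A).
diesel generator: 97.6 − 20·log₁₀(19.1/4.3) = 97.6 − 12.95 = 84.65 dB(A).
Σ 10^(L/10) = 3.166e+08 → L_total = 10·log₁₀(3.166e+08) = 85.00 dB(A).

85.0 dB(A)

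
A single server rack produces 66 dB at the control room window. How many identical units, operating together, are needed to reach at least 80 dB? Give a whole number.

26

N identical sources give L₁ + 10·log₁₀ N, so require 10·log₁₀ N ≥ 80 − 66 = 14.0 dB.
N ≥ 10^(14.0/10) = 25.119, so N = 26.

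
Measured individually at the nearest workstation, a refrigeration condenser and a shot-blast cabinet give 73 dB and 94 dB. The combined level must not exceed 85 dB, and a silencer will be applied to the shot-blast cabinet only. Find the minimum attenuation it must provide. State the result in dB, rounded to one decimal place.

Everything except the shot-blast cabinet sums to 10^(73/10) = 1.995e+07 in linear terms, 73.00 dB.
To meet 85 dB overall, the treated shot-blast cabinet may contribute at most 10^(85/10) − 1.995e+07 = 2.963e+08, i.e. 84.72 dB.
So the shot-blast cabinet must be reduced from 94 to 84.72 dB: IL = 9.28 dB.

9.3 dB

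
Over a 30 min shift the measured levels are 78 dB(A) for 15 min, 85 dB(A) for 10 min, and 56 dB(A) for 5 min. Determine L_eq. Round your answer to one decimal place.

L_eq = 10·log₁₀[(1/T)·Σ tᵢ·10^(Lᵢ/10)] with T = 30 min.
Σ tᵢ·10^(Lᵢ/10) = 15·10^(78/10) + 10·10^(85/10) + 5·10^(56/10) = 4.111e+09.
L_eq = 10·log₁₀(4.111e+09/30) = 81.37 dB(A).

81.4 dB(A)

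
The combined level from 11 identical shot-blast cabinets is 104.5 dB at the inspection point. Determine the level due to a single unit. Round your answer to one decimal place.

Dividing the total intensity by 11 lowers the level by 10·log₁₀ 11 = 10.414 dB: L₁ = 104.5 − 10.414.

94.1 dB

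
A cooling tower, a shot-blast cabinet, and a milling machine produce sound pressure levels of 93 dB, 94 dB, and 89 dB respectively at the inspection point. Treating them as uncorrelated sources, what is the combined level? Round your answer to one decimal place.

97.2 dB

Incoherent sources combine by intensity addition: L_total = 10·log₁₀(Σ 10^(L_i/10)).
Σ 10^(L/10) = 10^(93/10) + 10^(94/10) + 10^(89/10) = 5.301e+09.
L_total = 10·log₁₀(5.301e+09) = 97.24 dB.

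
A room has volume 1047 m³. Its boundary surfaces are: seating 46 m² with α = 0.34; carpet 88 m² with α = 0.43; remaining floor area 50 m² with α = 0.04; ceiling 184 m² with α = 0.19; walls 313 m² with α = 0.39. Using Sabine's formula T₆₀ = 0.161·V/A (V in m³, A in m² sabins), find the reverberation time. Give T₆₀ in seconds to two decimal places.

0.79 s

Total absorption A = 46·0.34 + 88·0.43 + 50·0.04 + 184·0.19 + 313·0.39 = 212.51 m² sabins.
T₆₀ = 0.161 × 1047 / 212.51 = 0.793 s.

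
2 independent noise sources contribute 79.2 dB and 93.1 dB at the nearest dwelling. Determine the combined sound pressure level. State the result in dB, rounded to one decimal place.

93.3 dB

Incoherent sources combine by intensity addition: L_total = 10·log₁₀(Σ 10^(L_i/10)).
Σ 10^(L/10) = 10^(79.2/10) + 10^(93.1/10) = 2.125e+09.
L_total = 10·log₁₀(2.125e+09) = 93.27 dB.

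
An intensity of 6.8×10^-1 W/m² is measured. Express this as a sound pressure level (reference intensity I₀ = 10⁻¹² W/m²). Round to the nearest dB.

118 dB

L = 10·log₁₀(I/I₀) = 10·log₁₀(6.8×10^-1/10⁻¹²) = 10·log₁₀(6.8×10^11).
L = 10·(0.8325 + 11) = 118.33 dB.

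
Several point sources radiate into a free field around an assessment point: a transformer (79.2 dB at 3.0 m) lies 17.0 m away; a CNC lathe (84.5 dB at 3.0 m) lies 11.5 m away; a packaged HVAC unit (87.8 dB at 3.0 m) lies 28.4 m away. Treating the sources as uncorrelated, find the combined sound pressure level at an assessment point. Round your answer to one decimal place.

74.5 dB

First find each source's level at the receiver (point-source: −20·log₁₀(r/r_ref)), then combine on an intensity basis.
transformer: 79.2 − 20·log₁₀(17.0/3.0) = 79.2 − 15.07 = 64.13 dB.
CNC lathe: 84.5 − 20·log₁₀(11.5/3.0) = 84.5 − 11.67 = 72.83 dB.
packaged HVAC unit: 87.8 − 20·log₁₀(28.4/3.0) = 87.8 − 19.52 = 68.28 dB.
Σ 10^(L/10) = 2.849e+07 → L_total = 10·log₁₀(2.849e+07) = 74.55 dB.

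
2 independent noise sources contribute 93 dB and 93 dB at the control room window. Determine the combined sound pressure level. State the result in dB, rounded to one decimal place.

For uncorrelated sources the intensities add, so convert each level to linear form, sum, and take 10·log₁₀ of the total.
Σ 10^(L/10) = 10^(93/10) + 10^(93/10) = 3.991e+09.
L_total = 10·log₁₀(3.991e+09) = 96.01 dB.

96.0 dB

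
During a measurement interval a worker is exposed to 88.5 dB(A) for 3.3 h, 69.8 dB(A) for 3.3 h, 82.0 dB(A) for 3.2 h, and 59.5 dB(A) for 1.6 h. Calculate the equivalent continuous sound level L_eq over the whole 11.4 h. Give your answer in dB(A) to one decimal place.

84.0 dB(A)

The energy average is taken in the linear domain: L_eq = 10·log₁₀[(Σ tᵢ·10^(Lᵢ/10))/T], T = 11.4 h.
Σ tᵢ·10^(Lᵢ/10) = 3.3·10^(88.5/10) + 3.3·10^(69.8/10) + 3.2·10^(82.0/10) + 1.6·10^(59.5/10) = 2.876e+09.
L_eq = 10·log₁₀(2.876e+09/11.4) = 84.02 dB(A).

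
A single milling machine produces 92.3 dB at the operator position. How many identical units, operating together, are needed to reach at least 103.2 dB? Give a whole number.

13

The shortfall is 103.2 − 92.3 = 10.9 dB, and N units add 10·log₁₀ N, so need 10·log₁₀ N ≥ 10.9.
N ≥ 10^(10.9/10) = 12.303, so N = 13.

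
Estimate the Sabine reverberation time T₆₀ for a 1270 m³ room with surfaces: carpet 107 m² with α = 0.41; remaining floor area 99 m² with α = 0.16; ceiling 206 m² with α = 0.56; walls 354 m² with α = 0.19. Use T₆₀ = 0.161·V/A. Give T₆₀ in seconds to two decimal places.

0.84 s

A = Σ Sᵢαᵢ = 107·0.41 + 99·0.16 + 206·0.56 + 354·0.19 = 242.33 m².
T₆₀ = 0.161 × 1270 / 242.33 = 0.844 s.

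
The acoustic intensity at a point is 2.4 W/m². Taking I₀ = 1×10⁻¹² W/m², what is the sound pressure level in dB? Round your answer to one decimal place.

123.8 dB

Dividing by I₀ shifts the exponent by 12: I/I₀ = 2.4×10^12.
L = 10·(0.3802 + 12) = 123.80 dB.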